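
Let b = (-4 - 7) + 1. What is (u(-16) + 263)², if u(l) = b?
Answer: 64009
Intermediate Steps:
b = -10 (b = -11 + 1 = -10)
u(l) = -10
(u(-16) + 263)² = (-10 + 263)² = 253² = 64009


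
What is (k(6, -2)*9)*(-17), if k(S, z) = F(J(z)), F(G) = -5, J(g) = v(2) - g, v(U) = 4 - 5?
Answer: 765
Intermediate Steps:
v(U) = -1
J(g) = -1 - g
k(S, z) = -5
(k(6, -2)*9)*(-17) = -5*9*(-17) = -45*(-17) = 765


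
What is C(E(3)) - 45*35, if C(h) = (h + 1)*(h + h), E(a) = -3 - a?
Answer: -1515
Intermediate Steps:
C(h) = 2*h*(1 + h) (C(h) = (1 + h)*(2*h) = 2*h*(1 + h))
C(E(3)) - 45*35 = 2*(-3 - 1*3)*(1 + (-3 - 1*3)) - 45*35 = 2*(-3 - 3)*(1 + (-3 - 3)) - 1575 = 2*(-6)*(1 - 6) - 1575 = 2*(-6)*(-5) - 1575 = 60 - 1575 = -1515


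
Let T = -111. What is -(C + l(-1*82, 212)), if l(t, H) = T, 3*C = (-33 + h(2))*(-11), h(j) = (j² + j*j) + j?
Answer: 80/3 ≈ 26.667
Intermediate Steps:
h(j) = j + 2*j² (h(j) = (j² + j²) + j = 2*j² + j = j + 2*j²)
C = 253/3 (C = ((-33 + 2*(1 + 2*2))*(-11))/3 = ((-33 + 2*(1 + 4))*(-11))/3 = ((-33 + 2*5)*(-11))/3 = ((-33 + 10)*(-11))/3 = (-23*(-11))/3 = (⅓)*253 = 253/3 ≈ 84.333)
l(t, H) = -111
-(C + l(-1*82, 212)) = -(253/3 - 111) = -1*(-80/3) = 80/3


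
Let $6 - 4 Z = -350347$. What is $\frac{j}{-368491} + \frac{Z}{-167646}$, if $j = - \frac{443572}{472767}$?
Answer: $- \frac{20344944474142231}{38940898848198216} \approx -0.52246$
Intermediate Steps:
$Z = \frac{350353}{4}$ ($Z = \frac{3}{2} - - \frac{350347}{4} = \frac{3}{2} + \frac{350347}{4} = \frac{350353}{4} \approx 87588.0$)
$j = - \frac{443572}{472767}$ ($j = \left(-443572\right) \frac{1}{472767} = - \frac{443572}{472767} \approx -0.93825$)
$\frac{j}{-368491} + \frac{Z}{-167646} = - \frac{443572}{472767 \left(-368491\right)} + \frac{350353}{4 \left(-167646\right)} = \left(- \frac{443572}{472767}\right) \left(- \frac{1}{368491}\right) + \frac{350353}{4} \left(- \frac{1}{167646}\right) = \frac{443572}{174210384597} - \frac{350353}{670584} = - \frac{20344944474142231}{38940898848198216}$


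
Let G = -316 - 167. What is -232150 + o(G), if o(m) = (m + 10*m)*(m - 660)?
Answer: 5840609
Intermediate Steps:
G = -483
o(m) = 11*m*(-660 + m) (o(m) = (11*m)*(-660 + m) = 11*m*(-660 + m))
-232150 + o(G) = -232150 + 11*(-483)*(-660 - 483) = -232150 + 11*(-483)*(-1143) = -232150 + 6072759 = 5840609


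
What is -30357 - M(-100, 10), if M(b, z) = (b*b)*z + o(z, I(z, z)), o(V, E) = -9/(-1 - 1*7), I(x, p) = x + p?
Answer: -1042865/8 ≈ -1.3036e+5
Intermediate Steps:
I(x, p) = p + x
o(V, E) = 9/8 (o(V, E) = -9/(-1 - 7) = -9/(-8) = -9*(-1/8) = 9/8)
M(b, z) = 9/8 + z*b**2 (M(b, z) = (b*b)*z + 9/8 = b**2*z + 9/8 = z*b**2 + 9/8 = 9/8 + z*b**2)
-30357 - M(-100, 10) = -30357 - (9/8 + 10*(-100)**2) = -30357 - (9/8 + 10*10000) = -30357 - (9/8 + 100000) = -30357 - 1*800009/8 = -30357 - 800009/8 = -1042865/8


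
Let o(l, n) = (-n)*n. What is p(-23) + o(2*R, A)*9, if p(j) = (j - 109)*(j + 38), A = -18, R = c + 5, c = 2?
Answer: -4896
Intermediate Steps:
R = 7 (R = 2 + 5 = 7)
o(l, n) = -n**2
p(j) = (-109 + j)*(38 + j)
p(-23) + o(2*R, A)*9 = (-4142 + (-23)**2 - 71*(-23)) - 1*(-18)**2*9 = (-4142 + 529 + 1633) - 1*324*9 = -1980 - 324*9 = -1980 - 2916 = -4896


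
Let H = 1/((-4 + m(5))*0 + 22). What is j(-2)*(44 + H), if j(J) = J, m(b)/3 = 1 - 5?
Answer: -969/11 ≈ -88.091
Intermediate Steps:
m(b) = -12 (m(b) = 3*(1 - 5) = 3*(-4) = -12)
H = 1/22 (H = 1/((-4 - 12)*0 + 22) = 1/(-16*0 + 22) = 1/(0 + 22) = 1/22 ≈ 0.045455)
j(-2)*(44 + H) = -2*(44 + 1/22) = -2*969/22 = -969/11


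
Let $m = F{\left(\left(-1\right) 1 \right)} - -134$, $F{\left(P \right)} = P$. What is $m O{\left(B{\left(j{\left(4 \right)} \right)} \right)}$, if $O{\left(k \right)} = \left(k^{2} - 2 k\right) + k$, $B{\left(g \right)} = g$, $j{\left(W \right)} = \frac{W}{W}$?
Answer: $0$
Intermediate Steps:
$j{\left(W \right)} = 1$
$O{\left(k \right)} = k^{2} - k$
$m = 133$ ($m = \left(-1\right) 1 - -134 = -1 + 134 = 133$)
$m O{\left(B{\left(j{\left(4 \right)} \right)} \right)} = 133 \cdot 1 \left(-1 + 1\right) = 133 \cdot 1 \cdot 0 = 133 \cdot 0 = 0$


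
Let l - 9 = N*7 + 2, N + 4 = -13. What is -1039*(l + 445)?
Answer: -350143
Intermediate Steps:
N = -17 (N = -4 - 13 = -17)
l = -108 (l = 9 + (-17*7 + 2) = 9 + (-119 + 2) = 9 - 117 = -108)
-1039*(l + 445) = -1039*(-108 + 445) = -1039*337 = -350143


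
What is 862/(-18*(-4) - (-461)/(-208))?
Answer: 179296/14515 ≈ 12.352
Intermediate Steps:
862/(-18*(-4) - (-461)/(-208)) = 862/(72 - (-461)*(-1)/208) = 862/(72 - 1*461/208) = 862/(72 - 461/208) = 862/(14515/208) = 862*(208/14515) = 179296/14515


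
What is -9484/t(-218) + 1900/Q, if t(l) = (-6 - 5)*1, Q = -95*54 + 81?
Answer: 4351256/5049 ≈ 861.81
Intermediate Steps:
Q = -5049 (Q = -5130 + 81 = -5049)
t(l) = -11 (t(l) = -11*1 = -11)
-9484/t(-218) + 1900/Q = -9484/(-11) + 1900/(-5049) = -9484*(-1/11) + 1900*(-1/5049) = 9484/11 - 1900/5049 = 4351256/5049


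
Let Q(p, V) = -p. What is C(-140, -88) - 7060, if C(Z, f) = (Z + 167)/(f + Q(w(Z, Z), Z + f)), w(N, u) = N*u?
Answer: -138997307/19688 ≈ -7060.0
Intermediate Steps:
C(Z, f) = (167 + Z)/(f - Z**2) (C(Z, f) = (Z + 167)/(f - Z*Z) = (167 + Z)/(f - Z**2))
C(-140, -88) - 7060 = (167 - 140)/(-88 - 1*(-140)**2) - 7060 = 27/(-88 - 1*19600) - 7060 = 27/(-88 - 19600) - 7060 = 27/(-19688) - 7060 = -1/19688*27 - 7060 = -27/19688 - 7060 = -138997307/19688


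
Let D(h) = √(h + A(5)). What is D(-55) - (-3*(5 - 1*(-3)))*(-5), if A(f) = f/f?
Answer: -120 + 3*I*√6 ≈ -120.0 + 7.3485*I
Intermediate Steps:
A(f) = 1
D(h) = √(1 + h) (D(h) = √(h + 1) = √(1 + h))
D(-55) - (-3*(5 - 1*(-3)))*(-5) = √(1 - 55) - (-3*(5 - 1*(-3)))*(-5) = √(-54) - (-3*(5 + 3))*(-5) = 3*I*√6 - (-3*8)*(-5) = 3*I*√6 - (-24)*(-5) = 3*I*√6 - 1*120 = 3*I*√6 - 120 = -120 + 3*I*√6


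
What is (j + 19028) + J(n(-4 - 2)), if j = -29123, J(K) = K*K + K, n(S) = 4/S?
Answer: -90857/9 ≈ -10095.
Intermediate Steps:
J(K) = K + K**2 (J(K) = K**2 + K = K + K**2)
(j + 19028) + J(n(-4 - 2)) = (-29123 + 19028) + (4/(-4 - 2))*(1 + 4/(-4 - 2)) = -10095 + (4/(-6))*(1 + 4/(-6)) = -10095 + (4*(-1/6))*(1 + 4*(-1/6)) = -10095 - 2*(1 - 2/3)/3 = -10095 - 2/3*1/3 = -10095 - 2/9 = -90857/9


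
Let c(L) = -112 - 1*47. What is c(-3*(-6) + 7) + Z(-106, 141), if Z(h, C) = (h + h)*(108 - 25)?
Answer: -17755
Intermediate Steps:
Z(h, C) = 166*h (Z(h, C) = (2*h)*83 = 166*h)
c(L) = -159 (c(L) = -112 - 47 = -159)
c(-3*(-6) + 7) + Z(-106, 141) = -159 + 166*(-106) = -159 - 17596 = -17755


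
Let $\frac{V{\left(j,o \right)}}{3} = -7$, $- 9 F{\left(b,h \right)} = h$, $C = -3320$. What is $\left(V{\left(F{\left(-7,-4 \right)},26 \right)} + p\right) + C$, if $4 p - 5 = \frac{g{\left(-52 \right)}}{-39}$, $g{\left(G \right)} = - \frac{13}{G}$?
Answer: $- \frac{2084005}{624} \approx -3339.8$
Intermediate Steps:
$F{\left(b,h \right)} = - \frac{h}{9}$
$V{\left(j,o \right)} = -21$ ($V{\left(j,o \right)} = 3 \left(-7\right) = -21$)
$p = \frac{779}{624}$ ($p = \frac{5}{4} + \frac{- \frac{13}{-52} \frac{1}{-39}}{4} = \frac{5}{4} + \frac{\left(-13\right) \left(- \frac{1}{52}\right) \left(- \frac{1}{39}\right)}{4} = \frac{5}{4} + \frac{\frac{1}{4} \left(- \frac{1}{39}\right)}{4} = \frac{5}{4} + \frac{1}{4} \left(- \frac{1}{156}\right) = \frac{5}{4} - \frac{1}{624} = \frac{779}{624} \approx 1.2484$)
$\left(V{\left(F{\left(-7,-4 \right)},26 \right)} + p\right) + C = \left(-21 + \frac{779}{624}\right) - 3320 = - \frac{12325}{624} - 3320 = - \frac{2084005}{624}$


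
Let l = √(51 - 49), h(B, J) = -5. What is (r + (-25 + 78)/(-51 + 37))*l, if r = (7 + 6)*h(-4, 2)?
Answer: -963*√2/14 ≈ -97.278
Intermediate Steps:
r = -65 (r = (7 + 6)*(-5) = 13*(-5) = -65)
l = √2 ≈ 1.4142
(r + (-25 + 78)/(-51 + 37))*l = (-65 + (-25 + 78)/(-51 + 37))*√2 = (-65 + 53/(-14))*√2 = (-65 + 53*(-1/14))*√2 = (-65 - 53/14)*√2 = -963*√2/14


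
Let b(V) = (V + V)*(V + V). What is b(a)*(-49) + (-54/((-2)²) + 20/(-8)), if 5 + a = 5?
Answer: -16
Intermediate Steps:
a = 0 (a = -5 + 5 = 0)
b(V) = 4*V² (b(V) = (2*V)*(2*V) = 4*V²)
b(a)*(-49) + (-54/((-2)²) + 20/(-8)) = (4*0²)*(-49) + (-54/((-2)²) + 20/(-8)) = (4*0)*(-49) + (-54/4 + 20*(-⅛)) = 0*(-49) + (-54*¼ - 5/2) = 0 + (-27/2 - 5/2) = 0 - 16 = -16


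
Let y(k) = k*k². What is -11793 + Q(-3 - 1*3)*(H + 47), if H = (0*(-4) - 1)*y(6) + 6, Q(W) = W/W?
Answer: -11956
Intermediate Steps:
Q(W) = 1
y(k) = k³
H = -210 (H = (0*(-4) - 1)*6³ + 6 = (0 - 1)*216 + 6 = -1*216 + 6 = -216 + 6 = -210)
-11793 + Q(-3 - 1*3)*(H + 47) = -11793 + 1*(-210 + 47) = -11793 + 1*(-163) = -11793 - 163 = -11956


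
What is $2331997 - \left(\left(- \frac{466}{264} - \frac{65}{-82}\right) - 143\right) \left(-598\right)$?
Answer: $\frac{6077409361}{2706} \approx 2.2459 \cdot 10^{6}$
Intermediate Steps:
$2331997 - \left(\left(- \frac{466}{264} - \frac{65}{-82}\right) - 143\right) \left(-598\right) = 2331997 - \left(\left(\left(-466\right) \frac{1}{264} - - \frac{65}{82}\right) - 143\right) \left(-598\right) = 2331997 - \left(\left(- \frac{233}{132} + \frac{65}{82}\right) - 143\right) \left(-598\right) = 2331997 - \left(- \frac{5263}{5412} - 143\right) \left(-598\right) = 2331997 - \left(- \frac{779179}{5412}\right) \left(-598\right) = 2331997 - \frac{232974521}{2706} = \frac{6077409361}{2706}$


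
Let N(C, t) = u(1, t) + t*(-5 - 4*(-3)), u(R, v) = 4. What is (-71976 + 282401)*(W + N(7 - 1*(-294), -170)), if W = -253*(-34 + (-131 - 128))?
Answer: 15349030775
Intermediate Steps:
W = 74129 (W = -253*(-34 - 259) = -253*(-293) = 74129)
N(C, t) = 4 + 7*t (N(C, t) = 4 + t*(-5 - 4*(-3)) = 4 + t*(-5 + 12) = 4 + t*7 = 4 + 7*t)
(-71976 + 282401)*(W + N(7 - 1*(-294), -170)) = (-71976 + 282401)*(74129 + (4 + 7*(-170))) = 210425*(74129 + (4 - 1190)) = 210425*(74129 - 1186) = 210425*72943 = 15349030775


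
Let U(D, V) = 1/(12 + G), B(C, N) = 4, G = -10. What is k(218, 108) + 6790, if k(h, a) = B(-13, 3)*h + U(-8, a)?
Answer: 15325/2 ≈ 7662.5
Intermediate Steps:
U(D, V) = ½ (U(D, V) = 1/(12 - 10) = 1/2 = ½)
k(h, a) = ½ + 4*h (k(h, a) = 4*h + ½ = ½ + 4*h)
k(218, 108) + 6790 = (½ + 4*218) + 6790 = (½ + 872) + 6790 = 1745/2 + 6790 = 15325/2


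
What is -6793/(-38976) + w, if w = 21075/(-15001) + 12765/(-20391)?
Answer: -150578956291/81103326528 ≈ -1.8566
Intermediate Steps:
w = -29582290/14565971 (w = 21075*(-1/15001) + 12765*(-1/20391) = -21075/15001 - 4255/6797 = -29582290/14565971 ≈ -2.0309)
-6793/(-38976) + w = -6793/(-38976) - 29582290/14565971 = -6793*(-1/38976) - 29582290/14565971 = 6793/38976 - 29582290/14565971 = -150578956291/81103326528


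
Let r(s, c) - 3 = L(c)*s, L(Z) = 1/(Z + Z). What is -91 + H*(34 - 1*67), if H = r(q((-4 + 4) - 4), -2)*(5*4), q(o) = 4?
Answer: -1411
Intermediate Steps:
L(Z) = 1/(2*Z)
r(s, c) = 3 + s/(2*c) (r(s, c) = 3 + (1/(2*c))*s = 3 + s/(2*c))
H = 40 (H = (3 + (½)*4/(-2))*(5*4) = (3 + (½)*4*(-½))*20 = (3 - 1)*20 = 2*20 = 40)
-91 + H*(34 - 1*67) = -91 + 40*(34 - 1*67) = -91 + 40*(34 - 67) = -91 + 40*(-33) = -91 - 1320 = -1411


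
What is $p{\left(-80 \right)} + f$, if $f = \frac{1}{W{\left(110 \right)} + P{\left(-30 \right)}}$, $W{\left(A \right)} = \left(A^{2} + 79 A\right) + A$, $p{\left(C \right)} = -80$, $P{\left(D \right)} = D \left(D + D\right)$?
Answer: $- \frac{1815999}{22700} \approx -80.0$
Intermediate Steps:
$P{\left(D \right)} = 2 D^{2}$ ($P{\left(D \right)} = D 2 D = 2 D^{2}$)
$W{\left(A \right)} = A^{2} + 80 A$
$f = \frac{1}{22700}$ ($f = \frac{1}{110 \left(80 + 110\right) + 2 \left(-30\right)^{2}} = \frac{1}{110 \cdot 190 + 2 \cdot 900} = \frac{1}{20900 + 1800} = \frac{1}{22700} \approx 4.4053 \cdot 10^{-5}$)
$p{\left(-80 \right)} + f = -80 + \frac{1}{22700} = - \frac{1815999}{22700}$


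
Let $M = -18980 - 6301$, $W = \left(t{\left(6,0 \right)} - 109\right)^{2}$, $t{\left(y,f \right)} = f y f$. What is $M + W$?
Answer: $-13400$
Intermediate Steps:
$t{\left(y,f \right)} = y f^{2}$
$W = 11881$ ($W = \left(6 \cdot 0^{2} - 109\right)^{2} = \left(6 \cdot 0 - 109\right)^{2} = \left(0 - 109\right)^{2} = \left(-109\right)^{2} = 11881$)
$M = -25281$ ($M = -18980 + \left(-8920 + 2619\right) = -18980 - 6301 = -25281$)
$M + W = -25281 + 11881 = -13400$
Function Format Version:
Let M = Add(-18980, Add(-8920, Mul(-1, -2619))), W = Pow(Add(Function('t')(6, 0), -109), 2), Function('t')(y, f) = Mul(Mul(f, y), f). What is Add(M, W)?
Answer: -13400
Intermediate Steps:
Function('t')(y, f) = Mul(y, Pow(f, 2))
W = 11881 (W = Pow(Add(Mul(6, Pow(0, 2)), -109), 2) = Pow(Add(Mul(6, 0), -109), 2) = Pow(Add(0, -109), 2) = Pow(-109, 2) = 11881)
M = -25281 (M = Add(-18980, Add(-8920, 2619)) = Add(-18980, -6301) = -25281)
Add(M, W) = Add(-25281, 11881) = -13400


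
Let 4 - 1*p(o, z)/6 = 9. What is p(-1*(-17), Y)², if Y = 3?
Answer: 900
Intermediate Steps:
p(o, z) = -30 (p(o, z) = 24 - 6*9 = 24 - 54 = -30)
p(-1*(-17), Y)² = (-30)² = 900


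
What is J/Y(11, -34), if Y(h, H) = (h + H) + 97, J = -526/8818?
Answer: -263/326266 ≈ -0.00080609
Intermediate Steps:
J = -263/4409 (J = -526*1/8818 = -263/4409 ≈ -0.059651)
Y(h, H) = 97 + H + h (Y(h, H) = (H + h) + 97 = 97 + H + h)
J/Y(11, -34) = -263/(4409*(97 - 34 + 11)) = -263/4409/74 = -263/4409*1/74 = -263/326266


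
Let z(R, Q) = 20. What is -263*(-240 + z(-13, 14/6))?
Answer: 57860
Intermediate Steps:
-263*(-240 + z(-13, 14/6)) = -263*(-240 + 20) = -263*(-220) = 57860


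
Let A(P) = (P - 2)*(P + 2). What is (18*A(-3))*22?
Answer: 1980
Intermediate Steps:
A(P) = (-2 + P)*(2 + P)
(18*A(-3))*22 = (18*(-4 + (-3)²))*22 = (18*(-4 + 9))*22 = (18*5)*22 = 90*22 = 1980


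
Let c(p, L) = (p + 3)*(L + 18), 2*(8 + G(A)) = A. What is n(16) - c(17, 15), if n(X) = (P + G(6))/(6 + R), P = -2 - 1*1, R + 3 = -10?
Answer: -4612/7 ≈ -658.86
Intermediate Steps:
R = -13 (R = -3 - 10 = -13)
G(A) = -8 + A/2
c(p, L) = (3 + p)*(18 + L)
P = -3 (P = -2 - 1 = -3)
n(X) = 8/7 (n(X) = (-3 + (-8 + (1/2)*6))/(6 - 13) = (-3 + (-8 + 3))/(-7) = (-3 - 5)*(-1/7) = -8*(-1/7) = 8/7)
n(16) - c(17, 15) = 8/7 - (54 + 3*15 + 18*17 + 15*17) = 8/7 - (54 + 45 + 306 + 255) = 8/7 - 1*660 = 8/7 - 660 = -4612/7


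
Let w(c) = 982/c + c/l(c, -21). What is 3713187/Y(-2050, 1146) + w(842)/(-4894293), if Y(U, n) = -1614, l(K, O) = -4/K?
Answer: -2550297183763477/1108547575914 ≈ -2300.6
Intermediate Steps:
w(c) = 982/c - c²/4 (w(c) = 982/c + c/((-4/c)) = 982/c + c*(-c/4) = 982/c - c²/4)
3713187/Y(-2050, 1146) + w(842)/(-4894293) = 3713187/(-1614) + ((¼)*(3928 - 1*842³)/842)/(-4894293) = 3713187*(-1/1614) + ((¼)*(1/842)*(3928 - 1*596947688))*(-1/4894293) = -1237729/538 + ((¼)*(1/842)*(3928 - 596947688))*(-1/4894293) = -1237729/538 + ((¼)*(1/842)*(-596943760))*(-1/4894293) = -1237729/538 - 74617970/421*(-1/4894293) = -1237729/538 + 74617970/2060497353 = -2550297183763477/1108547575914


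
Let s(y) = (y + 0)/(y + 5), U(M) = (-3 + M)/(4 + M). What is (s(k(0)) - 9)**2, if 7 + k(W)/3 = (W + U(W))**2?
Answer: 3069504/52441 ≈ 58.533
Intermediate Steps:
U(M) = (-3 + M)/(4 + M)
k(W) = -21 + 3*(W + (-3 + W)/(4 + W))**2
s(y) = y/(5 + y)
(s(k(0)) - 9)**2 = ((-21 + 3*(-3 + 0**2 + 5*0)**2/(4 + 0)**2)/(5 + (-21 + 3*(-3 + 0**2 + 5*0)**2/(4 + 0)**2)) - 9)**2 = ((-21 + 3*(-3 + 0 + 0)**2/4**2)/(5 + (-21 + 3*(-3 + 0 + 0)**2/4**2)) - 9)**2 = ((-21 + 3*(1/16)*(-3)**2)/(5 + (-21 + 3*(1/16)*(-3)**2)) - 9)**2 = ((-21 + 3*(1/16)*9)/(5 + (-21 + 3*(1/16)*9)) - 9)**2 = ((-21 + 27/16)/(5 + (-21 + 27/16)) - 9)**2 = (-309/(16*(5 - 309/16)) - 9)**2 = (-309/(16*(-229/16)) - 9)**2 = (-309/16*(-16/229) - 9)**2 = (309/229 - 9)**2 = (-1752/229)**2 = 3069504/52441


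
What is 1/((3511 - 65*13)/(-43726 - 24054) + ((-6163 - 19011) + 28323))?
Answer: 33890/106718277 ≈ 0.00031757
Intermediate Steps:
1/((3511 - 65*13)/(-43726 - 24054) + ((-6163 - 19011) + 28323)) = 1/((3511 - 845)/(-67780) + (-25174 + 28323)) = 1/(2666*(-1/67780) + 3149) = 1/(-1333/33890 + 3149) = 1/(106718277/33890) = 33890/106718277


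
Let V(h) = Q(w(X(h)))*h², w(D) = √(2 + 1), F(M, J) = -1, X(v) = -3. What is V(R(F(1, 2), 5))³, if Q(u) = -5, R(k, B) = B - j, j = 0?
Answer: -1953125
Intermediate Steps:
w(D) = √3
R(k, B) = B (R(k, B) = B - 1*0 = B + 0 = B)
V(h) = -5*h²
V(R(F(1, 2), 5))³ = (-5*5²)³ = (-5*25)³ = (-125)³ = -1953125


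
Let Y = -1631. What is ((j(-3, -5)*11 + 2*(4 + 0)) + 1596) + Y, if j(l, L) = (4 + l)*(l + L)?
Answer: -115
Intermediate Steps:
j(l, L) = (4 + l)*(L + l)
((j(-3, -5)*11 + 2*(4 + 0)) + 1596) + Y = ((((-3)² + 4*(-5) + 4*(-3) - 5*(-3))*11 + 2*(4 + 0)) + 1596) - 1631 = (((9 - 20 - 12 + 15)*11 + 2*4) + 1596) - 1631 = ((-8*11 + 8) + 1596) - 1631 = ((-88 + 8) + 1596) - 1631 = (-80 + 1596) - 1631 = 1516 - 1631 = -115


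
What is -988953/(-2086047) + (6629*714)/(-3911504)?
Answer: -1000864659445/1359930197448 ≈ -0.73597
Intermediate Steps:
-988953/(-2086047) + (6629*714)/(-3911504) = -988953*(-1/2086047) + 4733106*(-1/3911504) = 329651/695349 - 2366553/1955752 = -1000864659445/1359930197448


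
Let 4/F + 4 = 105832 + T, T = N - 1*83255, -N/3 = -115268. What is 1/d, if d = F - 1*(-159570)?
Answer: 368377/58781917894 ≈ 6.2668e-6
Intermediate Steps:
N = 345804 (N = -3*(-115268) = 345804)
T = 262549 (T = 345804 - 1*83255 = 345804 - 83255 = 262549)
F = 4/368377 (F = 4/(-4 + (105832 + 262549)) = 4/(-4 + 368381) = 4/368377 ≈ 1.0858e-5)
d = 58781917894/368377 (d = 4/368377 - 1*(-159570) = 4/368377 + 159570 = 58781917894/368377 ≈ 1.5957e+5)
1/d = 1/(58781917894/368377) = 368377/58781917894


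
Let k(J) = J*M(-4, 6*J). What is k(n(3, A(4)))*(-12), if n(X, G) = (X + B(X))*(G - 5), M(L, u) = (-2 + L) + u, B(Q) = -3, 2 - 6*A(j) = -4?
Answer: 0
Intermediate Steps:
A(j) = 1 (A(j) = ⅓ - ⅙*(-4) = ⅓ + ⅔ = 1)
M(L, u) = -2 + L + u
n(X, G) = (-5 + G)*(-3 + X) (n(X, G) = (X - 3)*(G - 5) = (-3 + X)*(-5 + G) = (-5 + G)*(-3 + X))
k(J) = J*(-6 + 6*J) (k(J) = J*(-2 - 4 + 6*J) = J*(-6 + 6*J))
k(n(3, A(4)))*(-12) = (6*(15 - 5*3 - 3*1 + 1*3)*(-1 + (15 - 5*3 - 3*1 + 1*3)))*(-12) = (6*(15 - 15 - 3 + 3)*(-1 + (15 - 15 - 3 + 3)))*(-12) = (6*0*(-1 + 0))*(-12) = (6*0*(-1))*(-12) = 0*(-12) = 0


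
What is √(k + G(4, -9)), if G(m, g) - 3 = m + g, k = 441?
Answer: √439 ≈ 20.952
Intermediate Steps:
G(m, g) = 3 + g + m (G(m, g) = 3 + (m + g) = 3 + (g + m) = 3 + g + m)
√(k + G(4, -9)) = √(441 + (3 - 9 + 4)) = √(441 - 2) = √439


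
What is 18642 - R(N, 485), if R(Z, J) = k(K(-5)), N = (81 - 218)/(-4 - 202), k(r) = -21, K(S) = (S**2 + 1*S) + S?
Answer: 18663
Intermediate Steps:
K(S) = S**2 + 2*S (K(S) = (S**2 + S) + S = (S + S**2) + S = S**2 + 2*S)
N = 137/206 (N = -137/(-206) = -137*(-1/206) = 137/206 ≈ 0.66505)
R(Z, J) = -21
18642 - R(N, 485) = 18642 - 1*(-21) = 18642 + 21 = 18663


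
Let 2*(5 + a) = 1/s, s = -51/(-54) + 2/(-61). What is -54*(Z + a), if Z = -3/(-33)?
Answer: 235710/1001 ≈ 235.47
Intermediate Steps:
Z = 1/11 (Z = -3*(-1/33) = 1/11 ≈ 0.090909)
s = 1001/1098 (s = -51*(-1/54) + 2*(-1/61) = 17/18 - 2/61 = 1001/1098 ≈ 0.91166)
a = -4456/1001 (a = -5 + 1/(2*(1001/1098)) = -5 + (½)*(1098/1001) = -5 + 549/1001 = -4456/1001 ≈ -4.4515)
-54*(Z + a) = -54*(1/11 - 4456/1001) = -54*(-4365/1001) = 235710/1001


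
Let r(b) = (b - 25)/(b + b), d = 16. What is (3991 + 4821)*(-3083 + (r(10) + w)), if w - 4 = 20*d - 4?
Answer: -24354165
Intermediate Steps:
r(b) = (-25 + b)/(2*b) (r(b) = (-25 + b)/((2*b)) = (-25 + b)*(1/(2*b)) = (-25 + b)/(2*b))
w = 320 (w = 4 + (20*16 - 4) = 4 + (320 - 4) = 4 + 316 = 320)
(3991 + 4821)*(-3083 + (r(10) + w)) = (3991 + 4821)*(-3083 + ((1/2)*(-25 + 10)/10 + 320)) = 8812*(-3083 + ((1/2)*(1/10)*(-15) + 320)) = 8812*(-3083 + (-3/4 + 320)) = 8812*(-3083 + 1277/4) = 8812*(-11055/4) = -24354165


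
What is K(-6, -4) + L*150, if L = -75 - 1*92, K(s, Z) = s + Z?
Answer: -25060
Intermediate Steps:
K(s, Z) = Z + s
L = -167 (L = -75 - 92 = -167)
K(-6, -4) + L*150 = (-4 - 6) - 167*150 = -10 - 25050 = -25060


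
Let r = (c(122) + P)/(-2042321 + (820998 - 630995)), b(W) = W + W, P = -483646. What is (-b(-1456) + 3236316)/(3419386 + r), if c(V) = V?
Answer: 750010041313/791723840034 ≈ 0.94731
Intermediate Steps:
b(W) = 2*W
r = 241762/926159 (r = (122 - 483646)/(-2042321 + (820998 - 630995)) = -483524/(-2042321 + 190003) = -483524/(-1852318) = -483524*(-1/1852318) = 241762/926159 ≈ 0.26104)
(-b(-1456) + 3236316)/(3419386 + r) = (-2*(-1456) + 3236316)/(3419386 + 241762/926159) = (-1*(-2912) + 3236316)/(3166895360136/926159) = (2912 + 3236316)*(926159/3166895360136) = 3239228*(926159/3166895360136) = 750010041313/791723840034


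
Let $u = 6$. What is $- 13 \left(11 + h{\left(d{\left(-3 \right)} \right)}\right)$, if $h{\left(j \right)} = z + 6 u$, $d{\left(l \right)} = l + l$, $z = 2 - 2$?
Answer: $-611$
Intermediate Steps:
$z = 0$
$d{\left(l \right)} = 2 l$
$h{\left(j \right)} = 36$ ($h{\left(j \right)} = 0 + 6 \cdot 6 = 0 + 36 = 36$)
$- 13 \left(11 + h{\left(d{\left(-3 \right)} \right)}\right) = - 13 \left(11 + 36\right) = \left(-13\right) 47 = -611$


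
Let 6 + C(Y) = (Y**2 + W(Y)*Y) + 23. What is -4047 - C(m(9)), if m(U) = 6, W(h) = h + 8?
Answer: -4184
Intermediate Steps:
W(h) = 8 + h
C(Y) = 17 + Y**2 + Y*(8 + Y) (C(Y) = -6 + ((Y**2 + (8 + Y)*Y) + 23) = -6 + ((Y**2 + Y*(8 + Y)) + 23) = -6 + (23 + Y**2 + Y*(8 + Y)) = 17 + Y**2 + Y*(8 + Y))
-4047 - C(m(9)) = -4047 - (17 + 6**2 + 6*(8 + 6)) = -4047 - (17 + 36 + 6*14) = -4047 - (17 + 36 + 84) = -4047 - 1*137 = -4047 - 137 = -4184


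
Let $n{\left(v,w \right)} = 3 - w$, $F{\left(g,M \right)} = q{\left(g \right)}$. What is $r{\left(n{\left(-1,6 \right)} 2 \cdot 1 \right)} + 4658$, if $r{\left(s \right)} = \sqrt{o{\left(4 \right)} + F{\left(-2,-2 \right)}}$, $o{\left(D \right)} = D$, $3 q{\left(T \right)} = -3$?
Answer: $4658 + \sqrt{3} \approx 4659.7$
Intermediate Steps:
$q{\left(T \right)} = -1$ ($q{\left(T \right)} = \frac{1}{3} \left(-3\right) = -1$)
$F{\left(g,M \right)} = -1$
$r{\left(s \right)} = \sqrt{3}$ ($r{\left(s \right)} = \sqrt{4 - 1} = \sqrt{3}$)
$r{\left(n{\left(-1,6 \right)} 2 \cdot 1 \right)} + 4658 = \sqrt{3} + 4658 = 4658 + \sqrt{3}$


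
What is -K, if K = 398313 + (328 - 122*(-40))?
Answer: -403521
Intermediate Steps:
K = 403521 (K = 398313 + (328 + 4880) = 398313 + 5208 = 403521)
-K = -1*403521 = -403521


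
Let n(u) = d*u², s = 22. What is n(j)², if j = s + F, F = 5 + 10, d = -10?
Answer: 187416100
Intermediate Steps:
F = 15
j = 37 (j = 22 + 15 = 37)
n(u) = -10*u²
n(j)² = (-10*37²)² = (-10*1369)² = (-13690)² = 187416100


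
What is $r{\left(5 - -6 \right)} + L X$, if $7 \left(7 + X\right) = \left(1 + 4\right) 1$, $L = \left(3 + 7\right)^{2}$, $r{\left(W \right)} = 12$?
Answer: $- \frac{4316}{7} \approx -616.57$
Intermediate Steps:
$L = 100$ ($L = 10^{2} = 100$)
$X = - \frac{44}{7}$ ($X = -7 + \frac{\left(1 + 4\right) 1}{7} = -7 + \frac{5 \cdot 1}{7} = -7 + \frac{1}{7} \cdot 5 = -7 + \frac{5}{7} = - \frac{44}{7} \approx -6.2857$)
$r{\left(5 - -6 \right)} + L X = 12 + 100 \left(- \frac{44}{7}\right) = 12 - \frac{4400}{7} = - \frac{4316}{7}$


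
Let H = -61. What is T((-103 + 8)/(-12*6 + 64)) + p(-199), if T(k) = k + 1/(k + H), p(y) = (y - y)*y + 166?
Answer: 559175/3144 ≈ 177.85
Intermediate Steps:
p(y) = 166 (p(y) = 0*y + 166 = 0 + 166 = 166)
T(k) = k + 1/(-61 + k) (T(k) = k + 1/(k - 61) = k + 1/(-61 + k))
T((-103 + 8)/(-12*6 + 64)) + p(-199) = (1 + ((-103 + 8)/(-12*6 + 64))² - 61*(-103 + 8)/(-12*6 + 64))/(-61 + (-103 + 8)/(-12*6 + 64)) + 166 = (1 + (-95/(-72 + 64))² - (-5795)/(-72 + 64))/(-61 - 95/(-72 + 64)) + 166 = (1 + (-95/(-8))² - (-5795)/(-8))/(-61 - 95/(-8)) + 166 = (1 + (-95*(-⅛))² - (-5795)*(-1)/8)/(-61 - 95*(-⅛)) + 166 = (1 + (95/8)² - 61*95/8)/(-61 + 95/8) + 166 = (1 + 9025/64 - 5795/8)/(-393/8) + 166 = -8/393*(-37271/64) + 166 = 37271/3144 + 166 = 559175/3144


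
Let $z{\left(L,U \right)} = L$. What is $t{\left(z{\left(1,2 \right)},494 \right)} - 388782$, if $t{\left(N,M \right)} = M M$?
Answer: $-144746$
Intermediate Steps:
$t{\left(N,M \right)} = M^{2}$
$t{\left(z{\left(1,2 \right)},494 \right)} - 388782 = 494^{2} - 388782 = 244036 - 388782 = -144746$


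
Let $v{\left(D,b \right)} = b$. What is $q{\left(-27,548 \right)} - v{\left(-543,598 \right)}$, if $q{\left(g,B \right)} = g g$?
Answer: $131$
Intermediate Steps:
$q{\left(g,B \right)} = g^{2}$
$q{\left(-27,548 \right)} - v{\left(-543,598 \right)} = \left(-27\right)^{2} - 598 = 729 - 598 = 131$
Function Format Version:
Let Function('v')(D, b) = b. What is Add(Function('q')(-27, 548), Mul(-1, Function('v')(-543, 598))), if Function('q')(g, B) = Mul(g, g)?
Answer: 131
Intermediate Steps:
Function('q')(g, B) = Pow(g, 2)
Add(Function('q')(-27, 548), Mul(-1, Function('v')(-543, 598))) = Add(Pow(-27, 2), Mul(-1, 598)) = Add(729, -598) = 131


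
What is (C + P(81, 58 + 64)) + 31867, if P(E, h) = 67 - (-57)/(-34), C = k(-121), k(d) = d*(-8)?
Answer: 1118611/34 ≈ 32900.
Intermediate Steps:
k(d) = -8*d
C = 968 (C = -8*(-121) = 968)
P(E, h) = 2221/34 (P(E, h) = 67 - (-57)*(-1)/34 = 67 - 1*57/34 = 67 - 57/34 = 2221/34)
(C + P(81, 58 + 64)) + 31867 = (968 + 2221/34) + 31867 = 35133/34 + 31867 = 1118611/34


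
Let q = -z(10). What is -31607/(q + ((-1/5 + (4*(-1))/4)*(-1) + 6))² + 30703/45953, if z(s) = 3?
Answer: -36297371752/20265273 ≈ -1791.1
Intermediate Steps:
q = -3 (q = -1*3 = -3)
-31607/(q + ((-1/5 + (4*(-1))/4)*(-1) + 6))² + 30703/45953 = -31607/(-3 + ((-1/5 + (4*(-1))/4)*(-1) + 6))² + 30703/45953 = -31607/(-3 + ((-1*⅕ - 4*¼)*(-1) + 6))² + 30703*(1/45953) = -31607/(-3 + ((-⅕ - 1)*(-1) + 6))² + 30703/45953 = -31607/(-3 + (-6/5*(-1) + 6))² + 30703/45953 = -31607/(-3 + (6/5 + 6))² + 30703/45953 = -31607/(-3 + 36/5)² + 30703/45953 = -31607/((21/5)²) + 30703/45953 = -31607/441/25 + 30703/45953 = -31607*25/441 + 30703/45953 = -790175/441 + 30703/45953 = -36297371752/20265273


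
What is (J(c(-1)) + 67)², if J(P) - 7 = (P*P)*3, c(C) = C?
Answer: 5929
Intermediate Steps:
J(P) = 7 + 3*P² (J(P) = 7 + (P*P)*3 = 7 + P²*3 = 7 + 3*P²)
(J(c(-1)) + 67)² = ((7 + 3*(-1)²) + 67)² = ((7 + 3*1) + 67)² = ((7 + 3) + 67)² = (10 + 67)² = 77² = 5929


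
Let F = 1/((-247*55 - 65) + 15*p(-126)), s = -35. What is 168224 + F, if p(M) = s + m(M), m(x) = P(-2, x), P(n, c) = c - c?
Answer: 2384575199/14175 ≈ 1.6822e+5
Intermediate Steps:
P(n, c) = 0
m(x) = 0
p(M) = -35 (p(M) = -35 + 0 = -35)
F = -1/14175 (F = 1/((-247*55 - 65) + 15*(-35)) = 1/((-13585 - 65) - 525) = 1/(-13650 - 525) = 1/(-14175) = -1/14175 ≈ -7.0547e-5)
168224 + F = 168224 - 1/14175 = 2384575199/14175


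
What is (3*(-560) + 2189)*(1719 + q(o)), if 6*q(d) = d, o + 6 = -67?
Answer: 5212669/6 ≈ 8.6878e+5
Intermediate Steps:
o = -73 (o = -6 - 67 = -73)
q(d) = d/6
(3*(-560) + 2189)*(1719 + q(o)) = (3*(-560) + 2189)*(1719 + (⅙)*(-73)) = (-1680 + 2189)*(1719 - 73/6) = 509*(10241/6) = 5212669/6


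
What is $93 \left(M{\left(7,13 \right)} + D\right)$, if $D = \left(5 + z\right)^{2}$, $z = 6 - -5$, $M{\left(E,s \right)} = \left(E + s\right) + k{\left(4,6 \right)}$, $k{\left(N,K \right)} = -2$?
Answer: $25482$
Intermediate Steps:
$M{\left(E,s \right)} = -2 + E + s$ ($M{\left(E,s \right)} = \left(E + s\right) - 2 = -2 + E + s$)
$z = 11$ ($z = 6 + 5 = 11$)
$D = 256$ ($D = \left(5 + 11\right)^{2} = 16^{2} = 256$)
$93 \left(M{\left(7,13 \right)} + D\right) = 93 \left(\left(-2 + 7 + 13\right) + 256\right) = 93 \left(18 + 256\right) = 93 \cdot 274 = 25482$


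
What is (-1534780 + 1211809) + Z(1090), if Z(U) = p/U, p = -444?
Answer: -176019417/545 ≈ -3.2297e+5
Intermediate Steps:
Z(U) = -444/U
(-1534780 + 1211809) + Z(1090) = (-1534780 + 1211809) - 444/1090 = -322971 - 444*1/1090 = -322971 - 222/545 = -176019417/545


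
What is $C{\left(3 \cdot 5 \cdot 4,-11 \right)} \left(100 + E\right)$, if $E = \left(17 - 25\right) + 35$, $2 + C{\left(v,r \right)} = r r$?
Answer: $15113$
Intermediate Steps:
$C{\left(v,r \right)} = -2 + r^{2}$ ($C{\left(v,r \right)} = -2 + r r = -2 + r^{2}$)
$E = 27$ ($E = -8 + 35 = 27$)
$C{\left(3 \cdot 5 \cdot 4,-11 \right)} \left(100 + E\right) = \left(-2 + \left(-11\right)^{2}\right) \left(100 + 27\right) = \left(-2 + 121\right) 127 = 119 \cdot 127 = 15113$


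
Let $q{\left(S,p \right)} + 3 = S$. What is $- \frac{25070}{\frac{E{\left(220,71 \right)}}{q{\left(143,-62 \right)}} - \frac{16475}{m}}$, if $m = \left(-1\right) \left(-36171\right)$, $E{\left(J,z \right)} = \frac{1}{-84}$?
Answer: $\frac{3554683322400}{64594057} \approx 55031.0$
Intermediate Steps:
$E{\left(J,z \right)} = - \frac{1}{84}$
$q{\left(S,p \right)} = -3 + S$
$m = 36171$
$- \frac{25070}{\frac{E{\left(220,71 \right)}}{q{\left(143,-62 \right)}} - \frac{16475}{m}} = - \frac{25070}{- \frac{1}{84 \left(-3 + 143\right)} - \frac{16475}{36171}} = - \frac{25070}{- \frac{1}{84 \cdot 140} - \frac{16475}{36171}} = - \frac{25070}{\left(- \frac{1}{84}\right) \frac{1}{140} - \frac{16475}{36171}} = - \frac{25070}{- \frac{1}{11760} - \frac{16475}{36171}} = - \frac{25070}{- \frac{64594057}{141790320}} = \left(-25070\right) \left(- \frac{141790320}{64594057}\right) = \frac{3554683322400}{64594057}$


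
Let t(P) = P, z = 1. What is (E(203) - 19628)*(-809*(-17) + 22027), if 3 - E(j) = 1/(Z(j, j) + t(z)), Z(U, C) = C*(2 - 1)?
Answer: -35811316445/51 ≈ -7.0218e+8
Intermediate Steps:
Z(U, C) = C (Z(U, C) = C*1 = C)
E(j) = 3 - 1/(1 + j) (E(j) = 3 - 1/(j + 1) = 3 - 1/(1 + j))
(E(203) - 19628)*(-809*(-17) + 22027) = ((2 + 3*203)/(1 + 203) - 19628)*(-809*(-17) + 22027) = ((2 + 609)/204 - 19628)*(13753 + 22027) = ((1/204)*611 - 19628)*35780 = (611/204 - 19628)*35780 = -4003501/204*35780 = -35811316445/51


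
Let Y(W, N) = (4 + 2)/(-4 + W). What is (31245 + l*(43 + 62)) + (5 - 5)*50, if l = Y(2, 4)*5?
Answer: 29670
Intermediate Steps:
Y(W, N) = 6/(-4 + W)
l = -15 (l = (6/(-4 + 2))*5 = (6/(-2))*5 = (6*(-1/2))*5 = -3*5 = -15)
(31245 + l*(43 + 62)) + (5 - 5)*50 = (31245 - 15*(43 + 62)) + (5 - 5)*50 = (31245 - 15*105) + 0*50 = (31245 - 1575) + 0 = 29670 + 0 = 29670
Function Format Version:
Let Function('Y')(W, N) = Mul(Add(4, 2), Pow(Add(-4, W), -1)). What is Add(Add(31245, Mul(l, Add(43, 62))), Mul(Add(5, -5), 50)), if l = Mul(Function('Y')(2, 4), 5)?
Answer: 29670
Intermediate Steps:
Function('Y')(W, N) = Mul(6, Pow(Add(-4, W), -1))
l = -15 (l = Mul(Mul(6, Pow(Add(-4, 2), -1)), 5) = Mul(Mul(6, Pow(-2, -1)), 5) = Mul(Mul(6, Rational(-1, 2)), 5) = Mul(-3, 5) = -15)
Add(Add(31245, Mul(l, Add(43, 62))), Mul(Add(5, -5), 50)) = Add(Add(31245, Mul(-15, Add(43, 62))), Mul(Add(5, -5), 50)) = Add(Add(31245, Mul(-15, 105)), Mul(0, 50)) = Add(Add(31245, -1575), 0) = Add(29670, 0) = 29670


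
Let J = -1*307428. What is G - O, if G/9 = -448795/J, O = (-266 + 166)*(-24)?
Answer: -244596015/102476 ≈ -2386.9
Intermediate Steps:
J = -307428
O = 2400 (O = -100*(-24) = 2400)
G = 1346385/102476 (G = 9*(-448795/(-307428)) = 9*(-448795*(-1/307428)) = 9*(448795/307428) = 1346385/102476 ≈ 13.139)
G - O = 1346385/102476 - 1*2400 = 1346385/102476 - 2400 = -244596015/102476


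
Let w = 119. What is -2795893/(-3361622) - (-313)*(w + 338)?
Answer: 480852568395/3361622 ≈ 1.4304e+5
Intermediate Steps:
-2795893/(-3361622) - (-313)*(w + 338) = -2795893/(-3361622) - (-313)*(119 + 338) = -2795893*(-1/3361622) - (-313)*457 = 2795893/3361622 - 1*(-143041) = 2795893/3361622 + 143041 = 480852568395/3361622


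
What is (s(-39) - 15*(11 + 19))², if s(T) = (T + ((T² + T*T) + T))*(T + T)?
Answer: 53658016164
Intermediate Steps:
s(T) = 2*T*(2*T + 2*T²) (s(T) = (T + ((T² + T²) + T))*(2*T) = (T + (2*T² + T))*(2*T) = (T + (T + 2*T²))*(2*T) = (2*T + 2*T²)*(2*T) = 2*T*(2*T + 2*T²))
(s(-39) - 15*(11 + 19))² = (4*(-39)²*(1 - 39) - 15*(11 + 19))² = (4*1521*(-38) - 15*30)² = (-231192 - 450)² = (-231642)² = 53658016164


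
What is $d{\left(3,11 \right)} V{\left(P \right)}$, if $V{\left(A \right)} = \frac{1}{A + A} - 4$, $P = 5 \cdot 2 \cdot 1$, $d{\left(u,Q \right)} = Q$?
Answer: $- \frac{869}{20} \approx -43.45$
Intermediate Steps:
$P = 10$ ($P = 10 \cdot 1 = 10$)
$V{\left(A \right)} = -4 + \frac{1}{2 A}$ ($V{\left(A \right)} = \frac{1}{2 A} - 4 = -4 + \frac{1}{2 A}$)
$d{\left(3,11 \right)} V{\left(P \right)} = 11 \left(-4 + \frac{1}{2 \cdot 10}\right) = 11 \left(-4 + \frac{1}{2} \cdot \frac{1}{10}\right) = 11 \left(-4 + \frac{1}{20}\right) = 11 \left(- \frac{79}{20}\right) = - \frac{869}{20}$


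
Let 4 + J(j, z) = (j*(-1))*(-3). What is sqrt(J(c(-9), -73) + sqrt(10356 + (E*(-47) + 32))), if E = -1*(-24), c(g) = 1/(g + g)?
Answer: sqrt(-150 + 72*sqrt(2315))/6 ≈ 9.5949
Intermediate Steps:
c(g) = 1/(2*g)
E = 24
J(j, z) = -4 + 3*j (J(j, z) = -4 + (j*(-1))*(-3) = -4 - j*(-3) = -4 + 3*j)
sqrt(J(c(-9), -73) + sqrt(10356 + (E*(-47) + 32))) = sqrt((-4 + 3*((1/2)/(-9))) + sqrt(10356 + (24*(-47) + 32))) = sqrt((-4 + 3*((1/2)*(-1/9))) + sqrt(10356 + (-1128 + 32))) = sqrt((-4 + 3*(-1/18)) + sqrt(10356 - 1096)) = sqrt((-4 - 1/6) + sqrt(9260)) = sqrt(-25/6 + 2*sqrt(2315))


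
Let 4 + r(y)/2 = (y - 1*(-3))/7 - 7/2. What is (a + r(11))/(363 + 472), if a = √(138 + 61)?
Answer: -11/835 + √199/835 ≈ 0.0037206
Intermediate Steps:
a = √199 ≈ 14.107
r(y) = -99/7 + 2*y/7 (r(y) = -8 + 2*((y - 1*(-3))/7 - 7/2) = -8 + 2*((y + 3)*(⅐) - 7*½) = -8 + 2*((3 + y)*(⅐) - 7/2) = -8 + 2*((3/7 + y/7) - 7/2) = -8 + 2*(-43/14 + y/7) = -8 + (-43/7 + 2*y/7) = -99/7 + 2*y/7)
(a + r(11))/(363 + 472) = (√199 + (-99/7 + (2/7)*11))/(363 + 472) = (√199 + (-99/7 + 22/7))/835 = (√199 - 11)*(1/835) = (-11 + √199)*(1/835) = -11/835 + √199/835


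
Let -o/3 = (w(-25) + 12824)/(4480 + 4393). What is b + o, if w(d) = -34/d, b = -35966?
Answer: -7979119852/221825 ≈ -35970.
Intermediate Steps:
o = -961902/221825 (o = -3*(-34/(-25) + 12824)/(4480 + 4393) = -3*(-34*(-1/25) + 12824)/8873 = -3*(34/25 + 12824)/8873 = -961902/(25*8873) = -3*320634/221825 = -961902/221825 ≈ -4.3363)
b + o = -35966 - 961902/221825 = -7979119852/221825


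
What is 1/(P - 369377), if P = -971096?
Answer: -1/1340473 ≈ -7.4601e-7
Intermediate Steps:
1/(P - 369377) = 1/(-971096 - 369377) = 1/(-1340473) = -1/1340473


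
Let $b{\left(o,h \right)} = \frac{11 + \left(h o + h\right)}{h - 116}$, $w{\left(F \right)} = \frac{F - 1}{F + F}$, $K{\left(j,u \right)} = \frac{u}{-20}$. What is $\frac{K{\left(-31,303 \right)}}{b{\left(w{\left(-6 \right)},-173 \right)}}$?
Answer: $- \frac{262701}{15775} \approx -16.653$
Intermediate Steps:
$K{\left(j,u \right)} = - \frac{u}{20}$ ($K{\left(j,u \right)} = u \left(- \frac{1}{20}\right) = - \frac{u}{20}$)
$w{\left(F \right)} = \frac{-1 + F}{2 F}$
$b{\left(o,h \right)} = \frac{11 + h + h o}{-116 + h}$ ($b{\left(o,h \right)} = \frac{11 + \left(h + h o\right)}{-116 + h} = \frac{11 + h + h o}{-116 + h}$)
$\frac{K{\left(-31,303 \right)}}{b{\left(w{\left(-6 \right)},-173 \right)}} = \frac{\left(- \frac{1}{20}\right) 303}{\frac{1}{-116 - 173} \left(11 - 173 - 173 \frac{-1 - 6}{2 \left(-6\right)}\right)} = - \frac{303}{20 \frac{11 - 173 - 173 \cdot \frac{1}{2} \left(- \frac{1}{6}\right) \left(-7\right)}{-289}} = - \frac{303}{20 \left(- \frac{11 - 173 - \frac{1211}{12}}{289}\right)} = - \frac{303}{20 \left(\left(- \frac{1}{289}\right) \left(- \frac{3155}{12}\right)\right)} = - \frac{303}{20 \cdot \frac{3155}{3468}} = \left(- \frac{303}{20}\right) \frac{3468}{3155} = - \frac{262701}{15775}$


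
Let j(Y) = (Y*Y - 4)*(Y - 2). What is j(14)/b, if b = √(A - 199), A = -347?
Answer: -384*I*√546/91 ≈ -98.602*I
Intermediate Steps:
b = I*√546 (b = √(-347 - 199) = √(-546) = I*√546 ≈ 23.367*I)
j(Y) = (-4 + Y²)*(-2 + Y) (j(Y) = (Y² - 4)*(-2 + Y) = (-4 + Y²)*(-2 + Y))
j(14)/b = (8 + 14³ - 4*14 - 2*14²)/((I*√546)) = (8 + 2744 - 56 - 2*196)*(-I*√546/546) = (8 + 2744 - 56 - 392)*(-I*√546/546) = 2304*(-I*√546/546) = -384*I*√546/91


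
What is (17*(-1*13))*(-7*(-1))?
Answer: -1547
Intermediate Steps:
(17*(-1*13))*(-7*(-1)) = (17*(-13))*7 = -221*7 = -1547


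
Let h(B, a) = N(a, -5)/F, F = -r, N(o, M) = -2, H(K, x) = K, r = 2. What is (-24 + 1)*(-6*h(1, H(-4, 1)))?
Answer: 138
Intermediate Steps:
F = -2 (F = -1*2 = -2)
h(B, a) = 1 (h(B, a) = -2/(-2) = -2*(-½) = 1)
(-24 + 1)*(-6*h(1, H(-4, 1))) = (-24 + 1)*(-6*1) = -23*(-6) = 138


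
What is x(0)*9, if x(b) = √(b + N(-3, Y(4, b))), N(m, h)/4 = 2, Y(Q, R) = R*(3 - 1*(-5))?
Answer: 18*√2 ≈ 25.456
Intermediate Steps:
Y(Q, R) = 8*R (Y(Q, R) = R*(3 + 5) = R*8 = 8*R)
N(m, h) = 8 (N(m, h) = 4*2 = 8)
x(b) = √(8 + b) (x(b) = √(b + 8) = √(8 + b))
x(0)*9 = √(8 + 0)*9 = √8*9 = (2*√2)*9 = 18*√2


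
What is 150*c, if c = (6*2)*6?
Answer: 10800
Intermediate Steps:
c = 72 (c = 12*6 = 72)
150*c = 150*72 = 10800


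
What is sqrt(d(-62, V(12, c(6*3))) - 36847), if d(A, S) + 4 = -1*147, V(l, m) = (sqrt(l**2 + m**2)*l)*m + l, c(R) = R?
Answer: I*sqrt(36998) ≈ 192.35*I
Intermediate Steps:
V(l, m) = l + l*m*sqrt(l**2 + m**2) (V(l, m) = (l*sqrt(l**2 + m**2))*m + l = l*m*sqrt(l**2 + m**2) + l = l + l*m*sqrt(l**2 + m**2))
d(A, S) = -151 (d(A, S) = -4 - 1*147 = -4 - 147 = -151)
sqrt(d(-62, V(12, c(6*3))) - 36847) = sqrt(-151 - 36847) = sqrt(-36998) = I*sqrt(36998)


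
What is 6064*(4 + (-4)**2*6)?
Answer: 606400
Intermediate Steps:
6064*(4 + (-4)**2*6) = 6064*(4 + 16*6) = 6064*(4 + 96) = 6064*100 = 606400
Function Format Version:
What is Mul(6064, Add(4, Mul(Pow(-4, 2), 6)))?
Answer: 606400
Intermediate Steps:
Mul(6064, Add(4, Mul(Pow(-4, 2), 6))) = Mul(6064, Add(4, Mul(16, 6))) = Mul(6064, Add(4, 96)) = Mul(6064, 100) = 606400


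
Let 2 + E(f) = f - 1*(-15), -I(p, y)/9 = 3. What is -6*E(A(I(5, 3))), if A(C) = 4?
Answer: -102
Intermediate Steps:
I(p, y) = -27 (I(p, y) = -9*3 = -27)
E(f) = 13 + f (E(f) = -2 + (f - 1*(-15)) = -2 + (f + 15) = -2 + (15 + f) = 13 + f)
-6*E(A(I(5, 3))) = -6*(13 + 4) = -6*17 = -102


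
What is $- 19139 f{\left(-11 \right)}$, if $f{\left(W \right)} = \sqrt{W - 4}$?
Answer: $- 19139 i \sqrt{15} \approx - 74125.0 i$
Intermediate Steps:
$f{\left(W \right)} = \sqrt{-4 + W}$
$- 19139 f{\left(-11 \right)} = - 19139 \sqrt{-4 - 11} = - 19139 \sqrt{-15} = - 19139 i \sqrt{15}$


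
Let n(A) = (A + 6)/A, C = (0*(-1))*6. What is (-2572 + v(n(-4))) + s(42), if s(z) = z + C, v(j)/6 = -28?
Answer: -2698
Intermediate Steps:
C = 0 (C = 0*6 = 0)
n(A) = (6 + A)/A
v(j) = -168 (v(j) = 6*(-28) = -168)
s(z) = z (s(z) = z + 0 = z)
(-2572 + v(n(-4))) + s(42) = (-2572 - 168) + 42 = -2740 + 42 = -2698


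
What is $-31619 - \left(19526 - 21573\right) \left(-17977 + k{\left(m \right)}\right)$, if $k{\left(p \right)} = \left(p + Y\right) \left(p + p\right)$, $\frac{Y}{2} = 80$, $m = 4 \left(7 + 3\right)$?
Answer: $-4078538$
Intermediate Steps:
$m = 40$ ($m = 4 \cdot 10 = 40$)
$Y = 160$ ($Y = 2 \cdot 80 = 160$)
$k{\left(p \right)} = 2 p \left(160 + p\right)$ ($k{\left(p \right)} = \left(p + 160\right) \left(p + p\right) = \left(160 + p\right) 2 p = 2 p \left(160 + p\right)$)
$-31619 - \left(19526 - 21573\right) \left(-17977 + k{\left(m \right)}\right) = -31619 - \left(19526 - 21573\right) \left(-17977 + 2 \cdot 40 \left(160 + 40\right)\right) = -31619 - - 2047 \left(-17977 + 2 \cdot 40 \cdot 200\right) = -31619 - - 2047 \left(-17977 + 16000\right) = -31619 - \left(-2047\right) \left(-1977\right) = -31619 - 4046919 = -4078538$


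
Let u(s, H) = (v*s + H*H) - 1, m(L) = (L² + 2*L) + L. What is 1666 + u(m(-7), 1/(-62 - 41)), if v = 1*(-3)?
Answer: 16772830/10609 ≈ 1581.0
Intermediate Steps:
v = -3
m(L) = L² + 3*L
u(s, H) = -1 + H² - 3*s (u(s, H) = (-3*s + H*H) - 1 = (-3*s + H²) - 1 = (H² - 3*s) - 1 = -1 + H² - 3*s)
1666 + u(m(-7), 1/(-62 - 41)) = 1666 + (-1 + (1/(-62 - 41))² - (-21)*(3 - 7)) = 1666 + (-1 + (1/(-103))² - (-21)*(-4)) = 1666 + (-1 + (-1/103)² - 3*28) = 1666 + (-1 + 1/10609 - 84) = 1666 - 901764/10609 = 16772830/10609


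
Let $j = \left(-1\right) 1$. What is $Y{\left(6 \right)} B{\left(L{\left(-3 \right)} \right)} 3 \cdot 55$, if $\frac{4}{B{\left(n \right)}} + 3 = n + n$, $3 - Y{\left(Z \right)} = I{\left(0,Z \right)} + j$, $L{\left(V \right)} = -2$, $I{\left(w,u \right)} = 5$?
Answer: $\frac{660}{7} \approx 94.286$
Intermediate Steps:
$j = -1$
$Y{\left(Z \right)} = -1$ ($Y{\left(Z \right)} = 3 - \left(5 - 1\right) = 3 - 4 = -1$)
$B{\left(n \right)} = \frac{4}{-3 + 2 n}$ ($B{\left(n \right)} = \frac{4}{-3 + \left(n + n\right)} = \frac{4}{-3 + 2 n}$)
$Y{\left(6 \right)} B{\left(L{\left(-3 \right)} \right)} 3 \cdot 55 = - \frac{4}{-3 + 2 \left(-2\right)} 3 \cdot 55 = - \frac{4}{-3 - 4} \cdot 3 \cdot 55 = - \frac{4}{-7} \cdot 3 \cdot 55 = - 4 \left(- \frac{1}{7}\right) 3 \cdot 55 = - \frac{\left(-4\right) 3}{7} \cdot 55 = \left(-1\right) \left(- \frac{12}{7}\right) 55 = \frac{12}{7} \cdot 55 = \frac{660}{7}$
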